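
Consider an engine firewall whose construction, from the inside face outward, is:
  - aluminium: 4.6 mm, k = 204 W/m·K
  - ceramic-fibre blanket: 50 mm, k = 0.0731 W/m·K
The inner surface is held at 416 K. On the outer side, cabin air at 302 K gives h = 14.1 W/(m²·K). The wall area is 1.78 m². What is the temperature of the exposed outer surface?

Treating each layer as a thermal resistance in series:
R_aluminium = L/(kA) = 0.0046/(204×1.78) = 1.267×10^-5 K/W
R_ceramic-fibre blanket = L/(kA) = 0.05/(0.0731×1.78) = 0.3843 K/W
R_outer film = 1/(h_o·A) = 1/(14.1×1.78) = 0.03984 K/W
R_total = 0.4241 K/W;  Q = ΔT/R_total = 114/0.4241 = 268.8 W
T_interface = T_inner − Q·ΣR(inner→interface) = 416 − 269×0.3843

T ≈ 313 K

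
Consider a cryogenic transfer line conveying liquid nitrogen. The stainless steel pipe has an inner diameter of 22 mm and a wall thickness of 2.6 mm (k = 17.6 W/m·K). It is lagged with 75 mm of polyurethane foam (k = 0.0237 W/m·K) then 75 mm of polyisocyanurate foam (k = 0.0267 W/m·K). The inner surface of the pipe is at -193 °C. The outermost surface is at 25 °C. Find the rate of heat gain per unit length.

q′ ≈ 13.4 W/m

Per-layer cylindrical resistances, series-summed:
R_stainless steel pipe wall = ln(13.6/11)/(2π×17.6×1) = 0.001919 K/W
R_polyurethane foam = ln(88.6/13.6)/(2π×0.0237×1) = 12.59 K/W
R_polyisocyanurate foam = ln(163.6/88.6)/(2π×0.0267×1) = 3.656 K/W
R_total = 16.24 K/W
Q = ΔT/R_total = 218/16.24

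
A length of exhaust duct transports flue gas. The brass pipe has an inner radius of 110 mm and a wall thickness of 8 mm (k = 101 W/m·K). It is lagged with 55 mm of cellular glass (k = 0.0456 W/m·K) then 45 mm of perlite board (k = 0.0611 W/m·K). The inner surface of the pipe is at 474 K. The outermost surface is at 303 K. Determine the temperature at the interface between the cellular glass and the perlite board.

T ≈ 356 K

For a radial system each layer contributes R = ln(r_out/r_in)/(2πkL); films add R = 1/(hA).
R_brass pipe wall = ln(118/110)/(2π×101×1) = 1.106×10^-4 K/W
R_cellular glass = ln(173/118)/(2π×0.0456×1) = 1.335 K/W
R_perlite board = ln(218/173)/(2π×0.0611×1) = 0.6022 K/W
R_total = 1.938 K/W
Q = ΔT/R_total = 171/1.938
Q = 88.2 W/m
T_interface = T_inner − Q·ΣR(inner→interface) = 474 − 88.2×1.336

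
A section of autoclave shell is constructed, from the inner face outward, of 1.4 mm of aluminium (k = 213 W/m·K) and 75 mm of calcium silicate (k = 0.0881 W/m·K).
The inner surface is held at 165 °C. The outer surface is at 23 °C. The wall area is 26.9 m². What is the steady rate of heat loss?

Q ≈ 4490 W

Treating each layer as a thermal resistance in series:
R_aluminium = L/(kA) = 0.0014/(213×26.9) = 2.443×10^-7 K/W
R_calcium silicate = L/(kA) = 0.075/(0.0881×26.9) = 0.03165 K/W
R_total = 0.03165 K/W
Q = ΔT / R_total = 142 / 0.03165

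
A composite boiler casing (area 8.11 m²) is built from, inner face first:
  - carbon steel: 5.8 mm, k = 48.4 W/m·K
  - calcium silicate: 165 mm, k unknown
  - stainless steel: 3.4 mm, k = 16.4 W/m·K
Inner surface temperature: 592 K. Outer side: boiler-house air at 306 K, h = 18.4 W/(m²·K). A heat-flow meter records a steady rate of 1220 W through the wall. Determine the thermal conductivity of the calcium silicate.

k ≈ 0.0894 W/(m·K)

Thermal resistances in series:
R_carbon steel = L/(kA) = 0.0058/(48.4×8.11) = 1.478×10^-5 K/W
R_stainless steel = L/(kA) = 0.0034/(16.4×8.11) = 2.556×10^-5 K/W
R_outer film = 1/(h_o·A) = 1/(18.4×8.11) = 0.006701 K/W
Sum of known resistances R_other = 0.006742 K/W
Total R = ΔT/Q = 286/1220 = 0.2344 K/W
R_calcium silicate = R_total − R_other = 0.2277 K/W
k = L/(R·A) = 0.165/(0.2277×8.11)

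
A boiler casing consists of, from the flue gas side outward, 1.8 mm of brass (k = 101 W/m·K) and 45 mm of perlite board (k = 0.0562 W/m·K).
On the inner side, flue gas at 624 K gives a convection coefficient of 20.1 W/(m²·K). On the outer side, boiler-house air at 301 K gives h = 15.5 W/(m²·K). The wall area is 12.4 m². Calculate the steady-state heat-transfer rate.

Model the wall as resistances in series:
R_inner film = 1/(h_i·A) = 1/(20.1×12.4) = 0.004012 K/W
R_brass = L/(kA) = 0.0018/(101×12.4) = 1.437×10^-6 K/W
R_perlite board = L/(kA) = 0.045/(0.0562×12.4) = 0.06457 K/W
R_outer film = 1/(h_o·A) = 1/(15.5×12.4) = 0.005203 K/W
R_total = 0.07379 K/W
Q = ΔT / R_total = 323 / 0.07379

Q ≈ 4380 W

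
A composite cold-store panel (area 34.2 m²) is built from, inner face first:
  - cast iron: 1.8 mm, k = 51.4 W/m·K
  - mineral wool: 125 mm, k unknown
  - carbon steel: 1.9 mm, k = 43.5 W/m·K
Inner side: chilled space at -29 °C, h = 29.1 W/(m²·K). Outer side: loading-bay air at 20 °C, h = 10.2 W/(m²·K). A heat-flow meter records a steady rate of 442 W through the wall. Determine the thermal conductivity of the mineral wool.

Treating each layer as a thermal resistance in series:
R_inner film = 1/(h_i·A) = 1/(29.1×34.2) = 0.001005 K/W
R_cast iron = L/(kA) = 0.0018/(51.4×34.2) = 1.024×10^-6 K/W
R_carbon steel = L/(kA) = 0.0019/(43.5×34.2) = 1.277×10^-6 K/W
R_outer film = 1/(h_o·A) = 1/(10.2×34.2) = 0.002867 K/W
Sum of known resistances R_other = 0.003874 K/W
Total R = ΔT/Q = 49/442 = 0.1109 K/W
R_mineral wool = R_total − R_other = 0.107 K/W
k = L/(R·A) = 0.125/(0.107×34.2)

k ≈ 0.0342 W/(m·K)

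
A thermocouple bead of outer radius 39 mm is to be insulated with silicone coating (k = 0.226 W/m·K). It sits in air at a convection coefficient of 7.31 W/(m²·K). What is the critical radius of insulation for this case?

For a sphere r_cr = 2k/h = 2×0.226/7.31
r_cr = 61.8 mm; since the bare radius (39 mm) is below r_cr, adding a thin layer of insulation will *increase* heat loss.

r_cr ≈ 61.8 mm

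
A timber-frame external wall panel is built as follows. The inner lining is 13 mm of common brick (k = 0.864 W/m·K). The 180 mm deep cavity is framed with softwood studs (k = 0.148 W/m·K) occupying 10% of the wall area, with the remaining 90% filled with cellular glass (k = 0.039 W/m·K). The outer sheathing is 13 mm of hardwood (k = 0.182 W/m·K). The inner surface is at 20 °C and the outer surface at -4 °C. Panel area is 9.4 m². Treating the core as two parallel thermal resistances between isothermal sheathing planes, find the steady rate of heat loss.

Sheathing layers in series; stud and cavity paths in parallel between them.
R_inner = 0.013/(0.864×9.4) = 0.001601 K/W
R_stud  = 0.18/(0.148×0.1×9.4) = 1.294 K/W
R_cav   = 0.18/(0.039×0.9×9.4) = 0.5456 K/W
1/R_core = 1/R_stud + 1/R_cav → R_core = 0.3837 K/W
R_outer = 0.013/(0.182×9.4) = 0.007599 K/W
R_total = 0.3929 K/W
Q = ΔT/R_total = 24/0.3929

Q ≈ 61.1 W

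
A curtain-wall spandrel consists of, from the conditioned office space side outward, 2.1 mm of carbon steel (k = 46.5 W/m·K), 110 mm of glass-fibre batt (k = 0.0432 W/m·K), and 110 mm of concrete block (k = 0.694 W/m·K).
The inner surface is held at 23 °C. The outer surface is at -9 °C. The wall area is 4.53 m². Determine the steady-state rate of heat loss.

Treating each layer as a thermal resistance in series:
R_carbon steel = L/(kA) = 0.0021/(46.5×4.53) = 9.969×10^-6 K/W
R_glass-fibre batt = L/(kA) = 0.11/(0.0432×4.53) = 0.5621 K/W
R_concrete block = L/(kA) = 0.11/(0.694×4.53) = 0.03499 K/W
R_total = 0.5971 K/W
Q = ΔT / R_total = 32 / 0.5971

Q ≈ 53.6 W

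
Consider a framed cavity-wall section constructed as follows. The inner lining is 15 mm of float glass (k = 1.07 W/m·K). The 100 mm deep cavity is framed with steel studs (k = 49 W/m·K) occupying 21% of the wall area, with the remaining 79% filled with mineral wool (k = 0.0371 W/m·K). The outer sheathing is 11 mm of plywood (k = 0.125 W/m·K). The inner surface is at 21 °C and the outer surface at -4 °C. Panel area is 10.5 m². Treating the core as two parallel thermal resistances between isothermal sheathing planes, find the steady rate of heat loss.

Sheathing layers in series; stud and cavity paths in parallel between them.
R_inner = 0.015/(1.07×10.5) = 0.001335 K/W
R_stud  = 0.1/(49×0.21×10.5) = 9.255×10^-4 K/W
R_cav   = 0.1/(0.0371×0.79×10.5) = 0.3249 K/W
1/R_core = 1/R_stud + 1/R_cav → R_core = 9.229×10^-4 K/W
R_outer = 0.011/(0.125×10.5) = 0.008381 K/W
R_total = 0.01064 K/W
Q = ΔT/R_total = 25/0.01064

Q ≈ 2350 W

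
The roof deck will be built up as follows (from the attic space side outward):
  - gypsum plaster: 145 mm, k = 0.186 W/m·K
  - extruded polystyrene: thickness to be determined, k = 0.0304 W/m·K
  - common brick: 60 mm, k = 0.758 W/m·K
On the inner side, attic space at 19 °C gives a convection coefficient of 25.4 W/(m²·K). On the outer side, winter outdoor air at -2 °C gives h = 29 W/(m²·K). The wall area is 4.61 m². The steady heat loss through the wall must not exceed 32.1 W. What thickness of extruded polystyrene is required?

Treating each layer as a thermal resistance in series:
R_inner film = 1/(h_i·A) = 1/(25.4×4.61) = 0.00854 K/W
R_gypsum plaster = L/(kA) = 0.145/(0.186×4.61) = 0.1691 K/W
R_common brick = L/(kA) = 0.06/(0.758×4.61) = 0.01717 K/W
R_outer film = 1/(h_o·A) = 1/(29×4.61) = 0.00748 K/W
Sum of the known resistances R_other = 0.2023 K/W
Required total resistance R_tot = ΔT/Q_allow = 21/32.1 = 0.6542 K/W
R_extruded polystyrene = R_tot − R_other = 0.4519 K/W
L = R·k·A = 0.4519×0.0304×4.61

L ≈ 63.3 mm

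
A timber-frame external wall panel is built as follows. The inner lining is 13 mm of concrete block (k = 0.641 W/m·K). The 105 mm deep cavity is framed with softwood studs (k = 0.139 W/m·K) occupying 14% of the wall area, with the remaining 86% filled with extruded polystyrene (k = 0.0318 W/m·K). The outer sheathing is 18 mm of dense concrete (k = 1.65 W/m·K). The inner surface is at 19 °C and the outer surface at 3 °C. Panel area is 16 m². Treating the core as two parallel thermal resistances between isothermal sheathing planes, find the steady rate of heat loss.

Q ≈ 113 W

Sheathing layers in series; stud and cavity paths in parallel between them.
R_inner = 0.013/(0.641×16) = 0.001268 K/W
R_stud  = 0.105/(0.139×0.14×16) = 0.3372 K/W
R_cav   = 0.105/(0.0318×0.86×16) = 0.24 K/W
1/R_core = 1/R_stud + 1/R_cav → R_core = 0.1402 K/W
R_outer = 0.018/(1.65×16) = 6.818×10^-4 K/W
R_total = 0.1421 K/W
Q = ΔT/R_total = 16/0.1421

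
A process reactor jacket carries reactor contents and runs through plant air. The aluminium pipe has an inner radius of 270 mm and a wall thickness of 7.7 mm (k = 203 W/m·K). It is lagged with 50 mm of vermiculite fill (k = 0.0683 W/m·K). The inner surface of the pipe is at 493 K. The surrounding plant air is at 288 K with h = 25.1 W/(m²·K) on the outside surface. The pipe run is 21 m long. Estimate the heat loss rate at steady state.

Q ≈ 10600 W

Treating each annulus and film as a series resistance:
R_aluminium pipe wall = ln(277.7/270)/(2π×203×21) = 1.05×10^-6 K/W
R_vermiculite fill = ln(327.7/277.7)/(2π×0.0683×21) = 0.01837 K/W
R_outer film = 1/(h_o·2πr_oL) = 1/(25.1×2π×0.3277×21) = 9.214×10^-4 K/W
R_total = 0.01929 K/W
Q = ΔT/R_total = 205/0.01929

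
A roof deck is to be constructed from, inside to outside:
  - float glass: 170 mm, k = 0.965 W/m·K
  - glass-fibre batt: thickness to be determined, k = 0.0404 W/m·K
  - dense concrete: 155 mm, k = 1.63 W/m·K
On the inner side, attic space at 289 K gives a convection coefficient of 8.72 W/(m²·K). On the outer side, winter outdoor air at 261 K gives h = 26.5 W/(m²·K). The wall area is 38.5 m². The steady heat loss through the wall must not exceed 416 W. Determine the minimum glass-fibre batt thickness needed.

Using the resistance-network approach (series):
R_inner film = 1/(h_i·A) = 1/(8.72×38.5) = 0.002979 K/W
R_float glass = L/(kA) = 0.17/(0.965×38.5) = 0.004576 K/W
R_dense concrete = L/(kA) = 0.155/(1.63×38.5) = 0.00247 K/W
R_outer film = 1/(h_o·A) = 1/(26.5×38.5) = 9.802×10^-4 K/W
Sum of the known resistances R_other = 0.011 K/W
Required total resistance R_tot = ΔT/Q_allow = 28/416 = 0.06731 K/W
R_glass-fibre batt = R_tot − R_other = 0.0563 K/W
L = R·k·A = 0.0563×0.0404×38.5

L ≈ 87.6 mm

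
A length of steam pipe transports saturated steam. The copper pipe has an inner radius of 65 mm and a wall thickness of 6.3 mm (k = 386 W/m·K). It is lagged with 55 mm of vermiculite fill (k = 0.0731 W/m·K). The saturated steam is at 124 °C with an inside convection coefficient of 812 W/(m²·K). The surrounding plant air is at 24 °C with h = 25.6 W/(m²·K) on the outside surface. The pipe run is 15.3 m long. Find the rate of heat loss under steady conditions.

Radial resistances (cylindrical: R_cond = ln(r_o/r_i)/(2πkL), R_conv = 1/(h·2πrL)):
R_inner film = 1/(h_i·2πr₁L) = 1/(812×2π×0.065×15.3) = 1.971×10^-4 K/W
R_copper pipe wall = ln(71.3/65)/(2π×386×15.3) = 2.493×10^-6 K/W
R_vermiculite fill = ln(126.3/71.3)/(2π×0.0731×15.3) = 0.08136 K/W
R_outer film = 1/(h_o·2πr_oL) = 1/(25.6×2π×0.1263×15.3) = 0.003217 K/W
R_total = 0.08478 K/W
Q = ΔT/R_total = 100/0.08478

Q ≈ 1180 W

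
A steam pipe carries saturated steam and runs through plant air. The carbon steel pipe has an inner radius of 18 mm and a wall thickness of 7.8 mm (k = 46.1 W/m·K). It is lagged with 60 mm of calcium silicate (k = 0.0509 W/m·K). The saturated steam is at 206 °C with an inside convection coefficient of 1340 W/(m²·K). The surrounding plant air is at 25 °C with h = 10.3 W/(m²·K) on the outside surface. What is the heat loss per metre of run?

q′ ≈ 45.9 W/m

Cylindrical conduction, so R = ln(r₂/r₁)/(2πkL) per layer, in series:
R_inner film = 1/(h_i·2πr₁L) = 1/(1340×2π×0.018×1) = 0.006598 K/W
R_carbon steel pipe wall = ln(25.8/18)/(2π×46.1×1) = 0.001243 K/W
R_calcium silicate = ln(85.8/25.8)/(2π×0.0509×1) = 3.757 K/W
R_outer film = 1/(h_o·2πr_oL) = 1/(10.3×2π×0.0858×1) = 0.1801 K/W
R_total = 3.945 K/W
Q = ΔT/R_total = 181/3.945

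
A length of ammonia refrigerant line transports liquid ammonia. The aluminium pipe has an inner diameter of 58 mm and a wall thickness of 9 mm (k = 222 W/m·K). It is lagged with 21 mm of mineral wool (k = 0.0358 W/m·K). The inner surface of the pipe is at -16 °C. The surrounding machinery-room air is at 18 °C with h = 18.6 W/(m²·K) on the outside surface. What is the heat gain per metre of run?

q′ ≈ 16.2 W/m

For a radial system each layer contributes R = ln(r_out/r_in)/(2πkL); films add R = 1/(hA).
R_aluminium pipe wall = ln(38/29)/(2π×222×1) = 1.938×10^-4 K/W
R_mineral wool = ln(59/38)/(2π×0.0358×1) = 1.956 K/W
R_outer film = 1/(h_o·2πr_oL) = 1/(18.6×2π×0.059×1) = 0.145 K/W
R_total = 2.101 K/W
Q = ΔT/R_total = 34/2.101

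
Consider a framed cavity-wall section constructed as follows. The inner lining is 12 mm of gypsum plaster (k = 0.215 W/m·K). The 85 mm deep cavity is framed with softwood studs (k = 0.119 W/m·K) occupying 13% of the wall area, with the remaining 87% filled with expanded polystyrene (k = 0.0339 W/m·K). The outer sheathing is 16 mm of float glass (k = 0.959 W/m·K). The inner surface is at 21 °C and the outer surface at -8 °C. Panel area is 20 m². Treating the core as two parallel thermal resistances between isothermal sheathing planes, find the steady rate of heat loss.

Q ≈ 295 W

Sheathing layers in series; stud and cavity paths in parallel between them.
R_inner = 0.012/(0.215×20) = 0.002791 K/W
R_stud  = 0.085/(0.119×0.13×20) = 0.2747 K/W
R_cav   = 0.085/(0.0339×0.87×20) = 0.1441 K/W
1/R_core = 1/R_stud + 1/R_cav → R_core = 0.09452 K/W
R_outer = 0.016/(0.959×20) = 8.342×10^-4 K/W
R_total = 0.09815 K/W
Q = ΔT/R_total = 29/0.09815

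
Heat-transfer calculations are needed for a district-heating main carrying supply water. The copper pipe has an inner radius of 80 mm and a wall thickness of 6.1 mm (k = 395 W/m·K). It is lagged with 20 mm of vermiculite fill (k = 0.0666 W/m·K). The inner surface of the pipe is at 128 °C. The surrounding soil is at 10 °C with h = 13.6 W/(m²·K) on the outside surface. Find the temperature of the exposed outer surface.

T ≈ 31.4 °C

Treating each annulus and film as a series resistance:
R_copper pipe wall = ln(86.1/80)/(2π×395×1) = 2.961×10^-5 K/W
R_vermiculite fill = ln(106.1/86.1)/(2π×0.0666×1) = 0.4991 K/W
R_outer film = 1/(h_o·2πr_oL) = 1/(13.6×2π×0.1061×1) = 0.1103 K/W
R_total = 0.6095 K/W
Q = ΔT/R_total = 118/0.6095
Q = 194 W/m
T_interface = T_inner − Q·ΣR(inner→interface) = 128 − 194×0.4992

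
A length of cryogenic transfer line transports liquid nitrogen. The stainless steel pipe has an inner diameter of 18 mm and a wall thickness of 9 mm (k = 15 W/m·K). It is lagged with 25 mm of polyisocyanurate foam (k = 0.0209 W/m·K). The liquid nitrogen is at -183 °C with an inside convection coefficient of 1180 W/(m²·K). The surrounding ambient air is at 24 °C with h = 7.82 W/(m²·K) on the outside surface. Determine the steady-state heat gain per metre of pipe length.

For a radial system each layer contributes R = ln(r_out/r_in)/(2πkL); films add R = 1/(hA).
R_inner film = 1/(h_i·2πr₁L) = 1/(1180×2π×0.009×1) = 0.01499 K/W
R_stainless steel pipe wall = ln(18/9)/(2π×15×1) = 0.007355 K/W
R_polyisocyanurate foam = ln(43/18)/(2π×0.0209×1) = 6.631 K/W
R_outer film = 1/(h_o·2πr_oL) = 1/(7.82×2π×0.043×1) = 0.4733 K/W
R_total = 7.127 K/W
Q = ΔT/R_total = 207/7.127

q′ ≈ 29 W/m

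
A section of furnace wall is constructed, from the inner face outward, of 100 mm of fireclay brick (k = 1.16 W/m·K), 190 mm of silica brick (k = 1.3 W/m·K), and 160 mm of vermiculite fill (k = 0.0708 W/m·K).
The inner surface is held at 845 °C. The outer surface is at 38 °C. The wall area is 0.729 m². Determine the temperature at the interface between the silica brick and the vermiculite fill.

Treating each layer as a thermal resistance in series:
R_fireclay brick = L/(kA) = 0.1/(1.16×0.729) = 0.1183 K/W
R_silica brick = L/(kA) = 0.19/(1.3×0.729) = 0.2005 K/W
R_vermiculite fill = L/(kA) = 0.16/(0.0708×0.729) = 3.1 K/W
R_total = 3.419 K/W;  Q = ΔT/R_total = 807/3.419 = 236.1 W
T_interface = T_inner − Q·ΣR(inner→interface) = 845 − 236×0.3187

T ≈ 770 °C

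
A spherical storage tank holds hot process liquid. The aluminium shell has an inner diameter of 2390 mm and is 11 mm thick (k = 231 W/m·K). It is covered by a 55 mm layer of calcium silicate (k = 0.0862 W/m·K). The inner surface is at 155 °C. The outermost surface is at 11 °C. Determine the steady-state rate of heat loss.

Radial (spherical) resistances in series:
R_aluminium shell = (1/1.195 − 1/1.206)/(4π×231) = 2.629×10^-6 K/W
R_calcium silicate = (1/1.206 − 1/1.261)/(4π×0.0862) = 0.03339 K/W
R_total = 0.03339 K/W
Q = ΔT/R_total = 144/0.03339

Q ≈ 4310 W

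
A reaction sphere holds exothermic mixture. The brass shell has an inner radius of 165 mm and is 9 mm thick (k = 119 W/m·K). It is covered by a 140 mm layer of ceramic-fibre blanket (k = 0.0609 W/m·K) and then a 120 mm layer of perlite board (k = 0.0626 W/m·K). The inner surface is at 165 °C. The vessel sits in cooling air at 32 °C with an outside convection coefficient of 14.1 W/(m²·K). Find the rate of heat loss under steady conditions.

Each spherical layer contributes R = (1/r_i − 1/r_o)/(4πk):
R_brass shell = (1/0.165 − 1/0.174)/(4π×119) = 2.096×10^-4 K/W
R_ceramic-fibre blanket = (1/0.174 − 1/0.314)/(4π×0.0609) = 3.348 K/W
R_perlite board = (1/0.314 − 1/0.434)/(4π×0.0626) = 1.119 K/W
R_outer film = 1/(h·4πr_o²) = 1/(14.1×4π×0.434²) = 0.02996 K/W
R_total = 4.498 K/W
Q = ΔT/R_total = 133/4.498

Q ≈ 29.6 W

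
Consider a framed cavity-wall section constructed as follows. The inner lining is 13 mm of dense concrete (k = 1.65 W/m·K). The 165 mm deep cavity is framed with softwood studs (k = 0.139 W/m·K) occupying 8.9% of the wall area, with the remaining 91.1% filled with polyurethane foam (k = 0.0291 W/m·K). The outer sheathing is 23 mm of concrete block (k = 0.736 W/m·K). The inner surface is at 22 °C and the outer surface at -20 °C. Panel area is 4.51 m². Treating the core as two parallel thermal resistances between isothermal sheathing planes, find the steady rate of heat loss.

Q ≈ 44.2 W

Sheathing layers in series; stud and cavity paths in parallel between them.
R_inner = 0.013/(1.65×4.51) = 0.001747 K/W
R_stud  = 0.165/(0.139×0.089×4.51) = 2.957 K/W
R_cav   = 0.165/(0.0291×0.911×4.51) = 1.38 K/W
1/R_core = 1/R_stud + 1/R_cav → R_core = 0.941 K/W
R_outer = 0.023/(0.736×4.51) = 0.006929 K/W
R_total = 0.9496 K/W
Q = ΔT/R_total = 42/0.9496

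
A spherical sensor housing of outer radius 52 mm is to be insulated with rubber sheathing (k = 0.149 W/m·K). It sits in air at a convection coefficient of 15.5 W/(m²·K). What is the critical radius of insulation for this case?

For a sphere r_cr = 2k/h = 2×0.149/15.5
r_cr = 19.2 mm; since the bare radius (52 mm) is above r_cr, any added insulation will reduce heat loss.

r_cr ≈ 19.2 mm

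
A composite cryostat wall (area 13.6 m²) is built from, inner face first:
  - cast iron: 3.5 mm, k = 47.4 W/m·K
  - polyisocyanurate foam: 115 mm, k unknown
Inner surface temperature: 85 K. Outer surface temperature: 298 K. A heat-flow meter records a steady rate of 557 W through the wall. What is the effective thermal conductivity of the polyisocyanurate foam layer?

k ≈ 0.0221 W/(m·K)

Thermal resistances in series:
R_cast iron = L/(kA) = 0.0035/(47.4×13.6) = 5.429×10^-6 K/W
Sum of known resistances R_other = 5.429×10^-6 K/W
Total R = ΔT/Q = 213/557 = 0.3824 K/W
R_polyisocyanurate foam = R_total − R_other = 0.3824 K/W
k = L/(R·A) = 0.115/(0.3824×13.6)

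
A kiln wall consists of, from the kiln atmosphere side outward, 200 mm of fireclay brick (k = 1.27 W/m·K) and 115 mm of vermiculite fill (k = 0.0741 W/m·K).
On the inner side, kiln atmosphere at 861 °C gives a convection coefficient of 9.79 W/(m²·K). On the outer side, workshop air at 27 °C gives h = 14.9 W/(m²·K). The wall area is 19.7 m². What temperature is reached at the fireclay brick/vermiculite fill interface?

Series thermal resistances:
R_inner film = 1/(h_i·A) = 1/(9.79×19.7) = 0.005185 K/W
R_fireclay brick = L/(kA) = 0.2/(1.27×19.7) = 0.007994 K/W
R_vermiculite fill = L/(kA) = 0.115/(0.0741×19.7) = 0.07878 K/W
R_outer film = 1/(h_o·A) = 1/(14.9×19.7) = 0.003407 K/W
R_total = 0.09537 K/W;  Q = ΔT/R_total = 834/0.09537 = 8745 W
T_interface = T_inner − Q·ΣR(inner→interface) = 861 − 8750×0.01318

T ≈ 746 °C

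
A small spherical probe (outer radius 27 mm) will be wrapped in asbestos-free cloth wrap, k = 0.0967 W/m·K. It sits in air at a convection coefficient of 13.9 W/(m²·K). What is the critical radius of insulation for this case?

r_cr ≈ 13.9 mm

For a sphere r_cr = 2k/h = 2×0.0967/13.9
r_cr = 13.9 mm; since the bare radius (27 mm) is above r_cr, any added insulation will reduce heat loss.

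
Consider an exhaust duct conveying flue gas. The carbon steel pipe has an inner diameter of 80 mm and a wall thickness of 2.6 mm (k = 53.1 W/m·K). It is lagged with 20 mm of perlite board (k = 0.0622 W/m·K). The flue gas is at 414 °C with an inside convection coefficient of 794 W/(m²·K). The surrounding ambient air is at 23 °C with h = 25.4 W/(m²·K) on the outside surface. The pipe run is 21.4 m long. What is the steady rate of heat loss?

Cylindrical conduction, so R = ln(r₂/r₁)/(2πkL) per layer, in series:
R_inner film = 1/(h_i·2πr₁L) = 1/(794×2π×0.04×21.4) = 2.342×10^-4 K/W
R_carbon steel pipe wall = ln(42.6/40)/(2π×53.1×21.4) = 8.82×10^-6 K/W
R_perlite board = ln(62.6/42.6)/(2π×0.0622×21.4) = 0.04602 K/W
R_outer film = 1/(h_o·2πr_oL) = 1/(25.4×2π×0.0626×21.4) = 0.004677 K/W
R_total = 0.05094 K/W
Q = ΔT/R_total = 391/0.05094

Q ≈ 7680 W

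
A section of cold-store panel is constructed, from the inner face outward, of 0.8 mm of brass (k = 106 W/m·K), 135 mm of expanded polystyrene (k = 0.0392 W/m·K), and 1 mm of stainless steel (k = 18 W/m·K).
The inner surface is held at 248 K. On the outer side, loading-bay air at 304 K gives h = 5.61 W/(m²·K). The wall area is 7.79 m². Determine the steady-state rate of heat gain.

Series thermal resistances:
R_brass = L/(kA) = 0.0008/(106×7.79) = 9.688×10^-7 K/W
R_expanded polystyrene = L/(kA) = 0.135/(0.0392×7.79) = 0.4421 K/W
R_stainless steel = L/(kA) = 0.001/(18×7.79) = 7.132×10^-6 K/W
R_outer film = 1/(h_o·A) = 1/(5.61×7.79) = 0.02288 K/W
R_total = 0.465 K/W
Q = ΔT / R_total = 56 / 0.465

Q ≈ 120 W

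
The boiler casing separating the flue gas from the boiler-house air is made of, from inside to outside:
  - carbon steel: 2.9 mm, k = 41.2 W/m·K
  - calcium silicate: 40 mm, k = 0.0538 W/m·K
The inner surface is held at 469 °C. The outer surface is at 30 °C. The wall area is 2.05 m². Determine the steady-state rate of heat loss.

Using the resistance-network approach (series):
R_carbon steel = L/(kA) = 0.0029/(41.2×2.05) = 3.434×10^-5 K/W
R_calcium silicate = L/(kA) = 0.04/(0.0538×2.05) = 0.3627 K/W
R_total = 0.3627 K/W
Q = ΔT / R_total = 439 / 0.3627

Q ≈ 1210 W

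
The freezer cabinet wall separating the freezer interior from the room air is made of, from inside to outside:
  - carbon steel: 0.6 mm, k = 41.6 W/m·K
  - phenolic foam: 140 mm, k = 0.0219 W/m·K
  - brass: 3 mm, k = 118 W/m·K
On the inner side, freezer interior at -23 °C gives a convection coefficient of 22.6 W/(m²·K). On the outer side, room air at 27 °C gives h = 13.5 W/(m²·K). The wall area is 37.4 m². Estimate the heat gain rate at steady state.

Series thermal resistances:
R_inner film = 1/(h_i·A) = 1/(22.6×37.4) = 0.001183 K/W
R_carbon steel = L/(kA) = 0.0006/(41.6×37.4) = 3.856×10^-7 K/W
R_phenolic foam = L/(kA) = 0.14/(0.0219×37.4) = 0.1709 K/W
R_brass = L/(kA) = 0.003/(118×37.4) = 6.798×10^-7 K/W
R_outer film = 1/(h_o·A) = 1/(13.5×37.4) = 0.001981 K/W
R_total = 0.1741 K/W
Q = ΔT / R_total = 50 / 0.1741

Q ≈ 287 W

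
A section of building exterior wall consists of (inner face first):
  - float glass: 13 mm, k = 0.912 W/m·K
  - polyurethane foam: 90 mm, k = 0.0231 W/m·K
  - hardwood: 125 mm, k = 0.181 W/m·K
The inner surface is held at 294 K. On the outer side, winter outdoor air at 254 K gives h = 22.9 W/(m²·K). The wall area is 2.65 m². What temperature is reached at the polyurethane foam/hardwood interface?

Series thermal resistances:
R_float glass = L/(kA) = 0.013/(0.912×2.65) = 0.005379 K/W
R_polyurethane foam = L/(kA) = 0.09/(0.0231×2.65) = 1.47 K/W
R_hardwood = L/(kA) = 0.125/(0.181×2.65) = 0.2606 K/W
R_outer film = 1/(h_o·A) = 1/(22.9×2.65) = 0.01648 K/W
R_total = 1.753 K/W;  Q = ΔT/R_total = 40/1.753 = 22.82 W
T_interface = T_inner − Q·ΣR(inner→interface) = 294 − 22.8×1.476

T ≈ 260 K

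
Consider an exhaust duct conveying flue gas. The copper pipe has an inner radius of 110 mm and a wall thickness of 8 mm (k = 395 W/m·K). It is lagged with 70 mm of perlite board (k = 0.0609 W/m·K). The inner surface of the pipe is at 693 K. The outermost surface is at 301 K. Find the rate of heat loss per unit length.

q′ ≈ 322 W/m

Cylindrical conduction, so R = ln(r₂/r₁)/(2πkL) per layer, in series:
R_copper pipe wall = ln(118/110)/(2π×395×1) = 2.829×10^-5 K/W
R_perlite board = ln(188/118)/(2π×0.0609×1) = 1.217 K/W
R_total = 1.217 K/W
Q = ΔT/R_total = 392/1.217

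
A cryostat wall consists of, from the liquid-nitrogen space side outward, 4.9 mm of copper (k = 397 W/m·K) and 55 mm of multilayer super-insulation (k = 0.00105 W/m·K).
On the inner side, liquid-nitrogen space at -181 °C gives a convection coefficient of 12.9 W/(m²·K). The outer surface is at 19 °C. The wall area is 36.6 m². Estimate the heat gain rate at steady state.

Model the wall as resistances in series:
R_inner film = 1/(h_i·A) = 1/(12.9×36.6) = 0.002118 K/W
R_copper = L/(kA) = 0.0049/(397×36.6) = 3.372×10^-7 K/W
R_multilayer super-insulation = L/(kA) = 0.055/(0.00105×36.6) = 1.431 K/W
R_total = 1.433 K/W
Q = ΔT / R_total = 200 / 1.433

Q ≈ 140 W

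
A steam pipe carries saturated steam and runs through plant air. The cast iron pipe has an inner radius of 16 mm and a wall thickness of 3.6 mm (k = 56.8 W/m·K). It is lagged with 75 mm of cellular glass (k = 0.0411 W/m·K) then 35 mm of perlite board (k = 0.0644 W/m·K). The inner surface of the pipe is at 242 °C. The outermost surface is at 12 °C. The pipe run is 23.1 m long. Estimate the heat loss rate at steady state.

Q ≈ 773 W

Per-layer cylindrical resistances, series-summed:
R_cast iron pipe wall = ln(19.6/16)/(2π×56.8×23.1) = 2.462×10^-5 K/W
R_cellular glass = ln(94.6/19.6)/(2π×0.0411×23.1) = 0.2639 K/W
R_perlite board = ln(129.6/94.6)/(2π×0.0644×23.1) = 0.03368 K/W
R_total = 0.2976 K/W
Q = ΔT/R_total = 230/0.2976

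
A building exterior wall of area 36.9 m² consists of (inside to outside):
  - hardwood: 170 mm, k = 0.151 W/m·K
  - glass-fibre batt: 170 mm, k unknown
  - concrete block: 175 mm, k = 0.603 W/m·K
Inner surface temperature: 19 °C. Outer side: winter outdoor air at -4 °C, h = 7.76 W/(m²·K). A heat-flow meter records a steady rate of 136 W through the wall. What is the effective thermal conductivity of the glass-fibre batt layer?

k ≈ 0.0362 W/(m·K)

Series thermal resistances:
R_hardwood = L/(kA) = 0.17/(0.151×36.9) = 0.03051 K/W
R_concrete block = L/(kA) = 0.175/(0.603×36.9) = 0.007865 K/W
R_outer film = 1/(h_o·A) = 1/(7.76×36.9) = 0.003492 K/W
Sum of known resistances R_other = 0.04187 K/W
Total R = ΔT/Q = 23/136 = 0.1691 K/W
R_glass-fibre batt = R_total − R_other = 0.1273 K/W
k = L/(R·A) = 0.17/(0.1273×36.9)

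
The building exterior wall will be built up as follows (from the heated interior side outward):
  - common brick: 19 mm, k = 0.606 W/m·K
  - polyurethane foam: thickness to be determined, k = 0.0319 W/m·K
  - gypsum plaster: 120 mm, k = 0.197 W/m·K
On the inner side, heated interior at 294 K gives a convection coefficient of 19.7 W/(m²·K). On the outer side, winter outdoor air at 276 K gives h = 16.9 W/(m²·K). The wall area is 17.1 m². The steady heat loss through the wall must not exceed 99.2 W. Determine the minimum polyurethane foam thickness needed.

Thermal resistances in series:
R_inner film = 1/(h_i·A) = 1/(19.7×17.1) = 0.002969 K/W
R_common brick = L/(kA) = 0.019/(0.606×17.1) = 0.001834 K/W
R_gypsum plaster = L/(kA) = 0.12/(0.197×17.1) = 0.03562 K/W
R_outer film = 1/(h_o·A) = 1/(16.9×17.1) = 0.00346 K/W
Sum of the known resistances R_other = 0.04388 K/W
Required total resistance R_tot = ΔT/Q_allow = 18/99.2 = 0.1815 K/W
R_polyurethane foam = R_tot − R_other = 0.1376 K/W
L = R·k·A = 0.1376×0.0319×17.1

L ≈ 75 mm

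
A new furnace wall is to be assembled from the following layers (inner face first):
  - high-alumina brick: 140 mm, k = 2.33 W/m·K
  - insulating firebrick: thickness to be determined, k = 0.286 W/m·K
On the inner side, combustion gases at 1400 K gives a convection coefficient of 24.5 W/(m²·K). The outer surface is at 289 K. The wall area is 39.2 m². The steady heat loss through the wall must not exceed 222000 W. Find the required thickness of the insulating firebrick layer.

Using the resistance-network approach (series):
R_inner film = 1/(h_i·A) = 1/(24.5×39.2) = 0.001041 K/W
R_high-alumina brick = L/(kA) = 0.14/(2.33×39.2) = 0.001533 K/W
Sum of the known resistances R_other = 0.002574 K/W
Required total resistance R_tot = ΔT/Q_allow = 1111/222000 = 0.005005 K/W
R_insulating firebrick = R_tot − R_other = 0.00243 K/W
L = R·k·A = 0.00243×0.286×39.2

L ≈ 27.2 mm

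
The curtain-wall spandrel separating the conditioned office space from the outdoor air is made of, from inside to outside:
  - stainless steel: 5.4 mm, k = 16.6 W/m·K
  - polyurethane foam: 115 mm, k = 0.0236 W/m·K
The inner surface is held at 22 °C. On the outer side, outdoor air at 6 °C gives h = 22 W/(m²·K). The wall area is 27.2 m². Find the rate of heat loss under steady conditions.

Thermal resistances in series:
R_stainless steel = L/(kA) = 0.0054/(16.6×27.2) = 1.196×10^-5 K/W
R_polyurethane foam = L/(kA) = 0.115/(0.0236×27.2) = 0.1792 K/W
R_outer film = 1/(h_o·A) = 1/(22×27.2) = 0.001671 K/W
R_total = 0.1808 K/W
Q = ΔT / R_total = 16 / 0.1808

Q ≈ 88.5 W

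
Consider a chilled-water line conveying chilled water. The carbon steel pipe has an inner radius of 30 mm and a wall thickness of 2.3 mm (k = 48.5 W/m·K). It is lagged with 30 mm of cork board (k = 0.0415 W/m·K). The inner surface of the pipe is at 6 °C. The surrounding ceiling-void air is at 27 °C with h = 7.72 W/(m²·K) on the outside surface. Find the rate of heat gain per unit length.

q′ ≈ 7.37 W/m

For a radial system each layer contributes R = ln(r_out/r_in)/(2πkL); films add R = 1/(hA).
R_carbon steel pipe wall = ln(32.3/30)/(2π×48.5×1) = 2.424×10^-4 K/W
R_cork board = ln(62.3/32.3)/(2π×0.0415×1) = 2.519 K/W
R_outer film = 1/(h_o·2πr_oL) = 1/(7.72×2π×0.0623×1) = 0.3309 K/W
R_total = 2.85 K/W
Q = ΔT/R_total = 21/2.85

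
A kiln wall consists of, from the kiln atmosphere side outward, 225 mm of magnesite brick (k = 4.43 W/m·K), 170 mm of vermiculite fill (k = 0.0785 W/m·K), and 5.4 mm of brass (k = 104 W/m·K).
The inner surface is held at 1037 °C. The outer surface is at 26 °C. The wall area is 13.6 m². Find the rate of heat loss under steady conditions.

Q ≈ 6200 W

Series thermal resistances:
R_magnesite brick = L/(kA) = 0.225/(4.43×13.6) = 0.003735 K/W
R_vermiculite fill = L/(kA) = 0.17/(0.0785×13.6) = 0.1592 K/W
R_brass = L/(kA) = 0.0054/(104×13.6) = 3.818×10^-6 K/W
R_total = 0.163 K/W
Q = ΔT / R_total = 1011 / 0.163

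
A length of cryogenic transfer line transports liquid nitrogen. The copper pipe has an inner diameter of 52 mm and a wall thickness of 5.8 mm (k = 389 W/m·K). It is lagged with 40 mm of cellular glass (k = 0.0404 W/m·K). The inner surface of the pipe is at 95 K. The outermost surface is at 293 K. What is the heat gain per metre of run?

Treating each annulus and film as a series resistance:
R_copper pipe wall = ln(31.8/26)/(2π×389×1) = 8.239×10^-5 K/W
R_cellular glass = ln(71.8/31.8)/(2π×0.0404×1) = 3.208 K/W
R_total = 3.208 K/W
Q = ΔT/R_total = 198/3.208

q′ ≈ 61.7 W/m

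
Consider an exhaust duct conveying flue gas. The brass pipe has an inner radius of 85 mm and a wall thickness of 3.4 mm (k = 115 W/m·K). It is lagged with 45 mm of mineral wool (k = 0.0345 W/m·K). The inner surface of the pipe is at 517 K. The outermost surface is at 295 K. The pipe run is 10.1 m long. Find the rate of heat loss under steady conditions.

Cylindrical conduction, so R = ln(r₂/r₁)/(2πkL) per layer, in series:
R_brass pipe wall = ln(88.4/85)/(2π×115×10.1) = 5.374×10^-6 K/W
R_mineral wool = ln(133.4/88.4)/(2π×0.0345×10.1) = 0.1879 K/W
R_total = 0.1879 K/W
Q = ΔT/R_total = 222/0.1879

Q ≈ 1180 W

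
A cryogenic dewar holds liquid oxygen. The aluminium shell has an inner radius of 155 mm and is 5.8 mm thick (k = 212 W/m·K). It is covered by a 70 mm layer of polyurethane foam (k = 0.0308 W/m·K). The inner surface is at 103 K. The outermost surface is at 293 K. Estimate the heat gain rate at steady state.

Q ≈ 39 W

For a spherical shell R = (1/r₁ − 1/r₂)/(4πk); film R = 1/(h·4πr²). In series:
R_aluminium shell = (1/0.155 − 1/0.1608)/(4π×212) = 8.735×10^-5 K/W
R_polyurethane foam = (1/0.1608 − 1/0.2308)/(4π×0.0308) = 4.873 K/W
R_total = 4.873 K/W
Q = ΔT/R_total = 190/4.873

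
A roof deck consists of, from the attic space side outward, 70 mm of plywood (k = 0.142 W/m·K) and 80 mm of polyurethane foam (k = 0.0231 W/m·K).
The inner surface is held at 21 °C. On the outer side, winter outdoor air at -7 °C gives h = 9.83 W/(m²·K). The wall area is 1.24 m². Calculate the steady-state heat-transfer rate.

Q ≈ 8.56 W

Model the wall as resistances in series:
R_plywood = L/(kA) = 0.07/(0.142×1.24) = 0.3975 K/W
R_polyurethane foam = L/(kA) = 0.08/(0.0231×1.24) = 2.793 K/W
R_outer film = 1/(h_o·A) = 1/(9.83×1.24) = 0.08204 K/W
R_total = 3.272 K/W
Q = ΔT / R_total = 28 / 3.272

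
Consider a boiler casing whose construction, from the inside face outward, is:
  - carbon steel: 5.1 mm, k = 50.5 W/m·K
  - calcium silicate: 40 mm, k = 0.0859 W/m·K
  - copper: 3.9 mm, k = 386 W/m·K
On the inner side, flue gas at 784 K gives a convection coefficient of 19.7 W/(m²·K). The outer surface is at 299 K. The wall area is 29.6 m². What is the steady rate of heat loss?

Treating each layer as a thermal resistance in series:
R_inner film = 1/(h_i·A) = 1/(19.7×29.6) = 0.001715 K/W
R_carbon steel = L/(kA) = 0.0051/(50.5×29.6) = 3.412×10^-6 K/W
R_calcium silicate = L/(kA) = 0.04/(0.0859×29.6) = 0.01573 K/W
R_copper = L/(kA) = 0.0039/(386×29.6) = 3.413×10^-7 K/W
R_total = 0.01745 K/W
Q = ΔT / R_total = 485 / 0.01745

Q ≈ 27800 W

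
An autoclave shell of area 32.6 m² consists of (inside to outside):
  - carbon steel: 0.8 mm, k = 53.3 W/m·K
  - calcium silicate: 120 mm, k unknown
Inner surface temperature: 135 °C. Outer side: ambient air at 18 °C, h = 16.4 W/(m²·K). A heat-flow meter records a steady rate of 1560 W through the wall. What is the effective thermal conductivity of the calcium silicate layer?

Using the resistance-network approach (series):
R_carbon steel = L/(kA) = 0.0008/(53.3×32.6) = 4.604×10^-7 K/W
R_outer film = 1/(h_o·A) = 1/(16.4×32.6) = 0.00187 K/W
Sum of known resistances R_other = 0.001871 K/W
Total R = ΔT/Q = 117/1560 = 0.075 K/W
R_calcium silicate = R_total − R_other = 0.07313 K/W
k = L/(R·A) = 0.12/(0.07313×32.6)

k ≈ 0.0503 W/(m·K)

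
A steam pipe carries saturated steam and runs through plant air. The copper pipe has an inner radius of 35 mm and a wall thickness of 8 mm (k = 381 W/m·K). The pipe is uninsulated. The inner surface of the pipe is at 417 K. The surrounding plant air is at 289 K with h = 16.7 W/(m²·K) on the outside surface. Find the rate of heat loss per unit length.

q′ ≈ 577 W/m

Per-layer cylindrical resistances, series-summed:
R_copper pipe wall = ln(43/35)/(2π×381×1) = 8.599×10^-5 K/W
R_outer film = 1/(h_o·2πr_oL) = 1/(16.7×2π×0.043×1) = 0.2216 K/W
R_total = 0.2217 K/W
Q = ΔT/R_total = 128/0.2217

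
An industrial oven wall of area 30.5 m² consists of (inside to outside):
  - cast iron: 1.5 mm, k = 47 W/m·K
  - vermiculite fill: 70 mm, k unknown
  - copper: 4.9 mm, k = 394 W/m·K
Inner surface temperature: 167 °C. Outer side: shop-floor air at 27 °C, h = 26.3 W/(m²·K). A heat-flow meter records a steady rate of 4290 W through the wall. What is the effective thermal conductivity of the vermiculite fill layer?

k ≈ 0.0731 W/(m·K)

Using the resistance-network approach (series):
R_cast iron = L/(kA) = 0.0015/(47×30.5) = 1.046×10^-6 K/W
R_copper = L/(kA) = 0.0049/(394×30.5) = 4.078×10^-7 K/W
R_outer film = 1/(h_o·A) = 1/(26.3×30.5) = 0.001247 K/W
Sum of known resistances R_other = 0.001248 K/W
Total R = ΔT/Q = 140/4290 = 0.03263 K/W
R_vermiculite fill = R_total − R_other = 0.03139 K/W
k = L/(R·A) = 0.07/(0.03139×30.5)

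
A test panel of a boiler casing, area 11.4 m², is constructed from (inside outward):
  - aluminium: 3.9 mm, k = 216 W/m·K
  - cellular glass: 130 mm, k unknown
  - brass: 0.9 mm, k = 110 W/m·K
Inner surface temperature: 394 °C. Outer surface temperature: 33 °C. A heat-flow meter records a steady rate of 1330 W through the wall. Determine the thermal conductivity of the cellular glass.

k ≈ 0.042 W/(m·K)

Treating each layer as a thermal resistance in series:
R_aluminium = L/(kA) = 0.0039/(216×11.4) = 1.584×10^-6 K/W
R_brass = L/(kA) = 0.0009/(110×11.4) = 7.177×10^-7 K/W
Sum of known resistances R_other = 2.302×10^-6 K/W
Total R = ΔT/Q = 361/1330 = 0.2714 K/W
R_cellular glass = R_total − R_other = 0.2714 K/W
k = L/(R·A) = 0.13/(0.2714×11.4)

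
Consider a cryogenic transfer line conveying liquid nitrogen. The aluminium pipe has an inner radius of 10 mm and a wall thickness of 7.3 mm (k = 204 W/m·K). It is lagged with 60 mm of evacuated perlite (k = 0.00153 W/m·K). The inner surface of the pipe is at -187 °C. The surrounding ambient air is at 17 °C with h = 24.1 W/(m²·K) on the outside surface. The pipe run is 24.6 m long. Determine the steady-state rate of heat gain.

Q ≈ 32.2 W

For a radial system each layer contributes R = ln(r_out/r_in)/(2πkL); films add R = 1/(hA).
R_aluminium pipe wall = ln(17.3/10)/(2π×204×24.6) = 1.738×10^-5 K/W
R_evacuated perlite = ln(77.3/17.3)/(2π×0.00153×24.6) = 6.33 K/W
R_outer film = 1/(h_o·2πr_oL) = 1/(24.1×2π×0.0773×24.6) = 0.003473 K/W
R_total = 6.334 K/W
Q = ΔT/R_total = 204/6.334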